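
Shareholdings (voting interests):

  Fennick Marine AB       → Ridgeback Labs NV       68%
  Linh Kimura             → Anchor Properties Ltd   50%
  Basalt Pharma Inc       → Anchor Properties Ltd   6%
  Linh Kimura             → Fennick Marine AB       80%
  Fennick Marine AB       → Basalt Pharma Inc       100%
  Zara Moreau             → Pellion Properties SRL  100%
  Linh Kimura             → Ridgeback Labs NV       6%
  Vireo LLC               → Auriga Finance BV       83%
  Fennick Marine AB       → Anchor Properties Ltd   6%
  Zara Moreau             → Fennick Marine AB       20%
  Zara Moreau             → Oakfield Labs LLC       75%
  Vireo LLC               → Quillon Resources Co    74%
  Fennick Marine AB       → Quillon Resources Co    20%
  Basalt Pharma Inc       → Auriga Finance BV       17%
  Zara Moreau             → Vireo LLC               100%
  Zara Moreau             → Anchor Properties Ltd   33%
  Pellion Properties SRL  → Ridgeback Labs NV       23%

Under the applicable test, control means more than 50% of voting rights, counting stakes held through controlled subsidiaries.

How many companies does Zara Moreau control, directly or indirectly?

5

Zara holds 100% of Vireo, so Zara controls Vireo.
Zara holds 75% of Oakfield, so Zara controls Oakfield.
Vireo holds 74% of Quillon, so Zara controls Quillon.
Zara holds 100% of Pellion, so Zara controls Pellion.
Vireo holds 83% of Auriga, so Zara controls Auriga.
No other company's threshold is met.
Zara controls 5 companies.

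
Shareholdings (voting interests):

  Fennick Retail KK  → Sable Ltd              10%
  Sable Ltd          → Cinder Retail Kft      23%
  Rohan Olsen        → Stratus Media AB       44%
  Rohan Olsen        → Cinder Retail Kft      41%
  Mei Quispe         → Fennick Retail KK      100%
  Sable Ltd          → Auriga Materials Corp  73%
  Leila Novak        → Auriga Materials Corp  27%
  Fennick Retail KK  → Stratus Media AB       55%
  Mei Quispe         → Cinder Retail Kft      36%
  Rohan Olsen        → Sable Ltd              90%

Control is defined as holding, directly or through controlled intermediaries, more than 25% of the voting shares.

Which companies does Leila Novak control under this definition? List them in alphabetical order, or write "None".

Auriga Materials Corp

Leila holds 27% of Auriga, so Leila controls Auriga.
No other company's threshold is met.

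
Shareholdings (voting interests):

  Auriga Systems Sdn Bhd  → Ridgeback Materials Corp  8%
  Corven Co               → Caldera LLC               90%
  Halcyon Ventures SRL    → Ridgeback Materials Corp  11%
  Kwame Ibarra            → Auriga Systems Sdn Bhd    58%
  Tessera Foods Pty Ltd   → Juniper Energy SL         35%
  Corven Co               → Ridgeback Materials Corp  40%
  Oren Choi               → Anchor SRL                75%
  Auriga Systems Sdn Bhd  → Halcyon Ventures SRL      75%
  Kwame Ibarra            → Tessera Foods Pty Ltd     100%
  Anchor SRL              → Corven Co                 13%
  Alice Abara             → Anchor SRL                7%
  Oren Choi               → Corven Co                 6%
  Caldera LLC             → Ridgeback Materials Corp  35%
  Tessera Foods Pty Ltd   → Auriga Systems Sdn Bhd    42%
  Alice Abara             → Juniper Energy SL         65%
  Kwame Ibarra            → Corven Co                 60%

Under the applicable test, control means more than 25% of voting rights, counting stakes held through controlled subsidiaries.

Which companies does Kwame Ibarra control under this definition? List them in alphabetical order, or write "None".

Kwame holds 60% of Corven, so Kwame controls Corven.
Kwame holds 100% of Tessera, so Kwame controls Tessera.
Kwame and Tessera together hold 58% + 42% = 100% of Auriga, so Kwame controls Auriga.
Corven holds 90% of Caldera, so Kwame controls Caldera.
Tessera holds 35% of Juniper, so Kwame controls Juniper.
Auriga holds 75% of Halcyon, so Kwame controls Halcyon.
Caldera and Halcyon and Corven and Auriga together hold 35% + 11% + 40% + 8% = 94% of Ridgeback, so Kwame controls Ridgeback.
No other company's threshold is met.

Auriga Systems Sdn Bhd, Caldera LLC, Corven Co, Halcyon Ventures SRL, Juniper Energy SL, Ridgeback Materials Corp, Tessera Foods Pty Ltd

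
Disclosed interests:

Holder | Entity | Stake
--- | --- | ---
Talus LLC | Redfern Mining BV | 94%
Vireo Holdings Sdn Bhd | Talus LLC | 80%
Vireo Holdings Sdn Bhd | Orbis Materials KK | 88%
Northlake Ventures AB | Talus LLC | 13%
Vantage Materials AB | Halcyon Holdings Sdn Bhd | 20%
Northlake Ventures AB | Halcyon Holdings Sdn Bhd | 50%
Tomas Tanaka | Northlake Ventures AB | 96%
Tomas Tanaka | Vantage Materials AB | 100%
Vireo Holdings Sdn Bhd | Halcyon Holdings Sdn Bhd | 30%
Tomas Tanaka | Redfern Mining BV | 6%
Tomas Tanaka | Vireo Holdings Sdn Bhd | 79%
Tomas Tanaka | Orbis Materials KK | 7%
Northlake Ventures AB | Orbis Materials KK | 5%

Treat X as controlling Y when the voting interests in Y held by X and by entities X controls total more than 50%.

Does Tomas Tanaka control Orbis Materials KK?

Yes

Tomas holds 79% of Vireo, so Tomas controls Vireo.
Tomas holds 96% of Northlake, so Tomas controls Northlake.
Northlake and Tomas and Vireo together hold 5% + 7% + 88% = 100% of Orbis, so Tomas controls Orbis.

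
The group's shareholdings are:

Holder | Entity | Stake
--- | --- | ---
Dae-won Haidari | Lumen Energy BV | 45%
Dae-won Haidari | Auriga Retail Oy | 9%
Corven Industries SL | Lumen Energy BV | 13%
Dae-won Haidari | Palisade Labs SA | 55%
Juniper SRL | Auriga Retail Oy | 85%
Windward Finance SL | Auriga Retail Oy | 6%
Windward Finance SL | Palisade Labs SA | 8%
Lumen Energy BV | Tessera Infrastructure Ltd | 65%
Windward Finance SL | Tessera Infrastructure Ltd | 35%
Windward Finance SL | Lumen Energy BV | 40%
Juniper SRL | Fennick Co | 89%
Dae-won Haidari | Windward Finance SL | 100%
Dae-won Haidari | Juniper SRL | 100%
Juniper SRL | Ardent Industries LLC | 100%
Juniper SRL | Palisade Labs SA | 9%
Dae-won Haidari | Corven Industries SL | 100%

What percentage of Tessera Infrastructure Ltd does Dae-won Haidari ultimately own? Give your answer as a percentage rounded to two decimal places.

98.70%

Dae-won reaches Tessera along 4 paths.
Via Windward: 100% × 35% = 35%.
Via Corven → Lumen: 100% × 13% × 65% = 8.45%.
Via Lumen: 45% × 65% = 29.25%.
Via Windward → Lumen: 100% × 40% × 65% = 26%.
Total: 35% + 8.45% + 29.25% + 26% = 98.7%.
Rounded: 98.70%.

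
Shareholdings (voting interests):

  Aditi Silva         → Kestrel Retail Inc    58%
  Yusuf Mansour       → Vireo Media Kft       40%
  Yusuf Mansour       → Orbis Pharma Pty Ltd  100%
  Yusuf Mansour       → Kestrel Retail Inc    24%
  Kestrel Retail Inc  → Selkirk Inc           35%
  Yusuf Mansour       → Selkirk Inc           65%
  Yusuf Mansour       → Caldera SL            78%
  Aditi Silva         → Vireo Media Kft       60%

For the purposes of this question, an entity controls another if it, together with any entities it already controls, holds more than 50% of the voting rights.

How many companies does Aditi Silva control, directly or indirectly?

Aditi holds 60% of Vireo, so Aditi controls Vireo.
Aditi holds 58% of Kestrel, so Aditi controls Kestrel.
No other company's threshold is met.
Aditi controls 2 companies.

2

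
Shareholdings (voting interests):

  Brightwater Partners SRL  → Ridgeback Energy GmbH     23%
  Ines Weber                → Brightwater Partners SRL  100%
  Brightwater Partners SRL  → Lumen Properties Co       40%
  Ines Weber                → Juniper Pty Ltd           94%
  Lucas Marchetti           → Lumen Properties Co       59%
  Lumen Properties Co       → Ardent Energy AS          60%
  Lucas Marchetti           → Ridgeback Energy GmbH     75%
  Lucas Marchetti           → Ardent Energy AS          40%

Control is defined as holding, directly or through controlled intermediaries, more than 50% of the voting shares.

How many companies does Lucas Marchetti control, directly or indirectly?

Lucas holds 59% of Lumen, so Lucas controls Lumen.
Lucas holds 75% of Ridgeback, so Lucas controls Ridgeback.
Lucas and Lumen together hold 40% + 60% = 100% of Ardent, so Lucas controls Ardent.
No other company's threshold is met.
Lucas controls 3 companies.

3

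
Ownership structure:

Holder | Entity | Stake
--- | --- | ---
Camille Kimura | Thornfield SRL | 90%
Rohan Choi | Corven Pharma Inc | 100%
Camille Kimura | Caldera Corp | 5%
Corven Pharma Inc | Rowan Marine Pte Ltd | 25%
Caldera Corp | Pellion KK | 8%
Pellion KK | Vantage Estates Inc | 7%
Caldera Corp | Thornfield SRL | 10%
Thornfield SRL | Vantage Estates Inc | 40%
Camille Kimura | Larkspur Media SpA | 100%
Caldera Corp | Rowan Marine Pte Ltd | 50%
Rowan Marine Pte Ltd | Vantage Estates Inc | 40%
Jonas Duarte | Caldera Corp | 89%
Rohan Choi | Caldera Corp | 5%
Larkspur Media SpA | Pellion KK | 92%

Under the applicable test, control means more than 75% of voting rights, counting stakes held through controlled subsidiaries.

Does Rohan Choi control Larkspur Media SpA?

Rohan holds 100% of Corven, so Rohan controls Corven.
Neither Rohan nor any entity Rohan controls holds any voting interest in Larkspur.
So Rohan does not control Larkspur.

No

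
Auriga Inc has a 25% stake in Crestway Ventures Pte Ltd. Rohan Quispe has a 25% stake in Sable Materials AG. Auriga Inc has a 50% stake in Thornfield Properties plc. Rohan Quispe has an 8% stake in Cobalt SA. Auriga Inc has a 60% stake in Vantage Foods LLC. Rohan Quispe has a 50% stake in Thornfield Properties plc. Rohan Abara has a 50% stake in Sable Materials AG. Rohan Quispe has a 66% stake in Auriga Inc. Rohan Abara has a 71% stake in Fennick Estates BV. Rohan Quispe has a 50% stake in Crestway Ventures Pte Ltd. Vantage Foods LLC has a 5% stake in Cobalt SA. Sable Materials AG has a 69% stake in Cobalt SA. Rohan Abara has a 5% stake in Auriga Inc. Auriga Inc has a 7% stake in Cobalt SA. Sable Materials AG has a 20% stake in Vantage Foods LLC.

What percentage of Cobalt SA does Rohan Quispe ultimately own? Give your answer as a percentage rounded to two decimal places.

Rohan Quispe reaches Cobalt along 5 paths.
Via Auriga: 66% × 7% = 4.62%.
Direct stake: 8% = 8%.
Via Sable: 25% × 69% = 17.25%.
Via Sable → Vantage: 25% × 20% × 5% = 0.25%.
Via Auriga → Vantage: 66% × 60% × 5% = 1.98%.
Total: 4.62% + 8% + 17.25% + 0.25% + 1.98% = 32.1%.
Rounded: 32.10%.

32.10%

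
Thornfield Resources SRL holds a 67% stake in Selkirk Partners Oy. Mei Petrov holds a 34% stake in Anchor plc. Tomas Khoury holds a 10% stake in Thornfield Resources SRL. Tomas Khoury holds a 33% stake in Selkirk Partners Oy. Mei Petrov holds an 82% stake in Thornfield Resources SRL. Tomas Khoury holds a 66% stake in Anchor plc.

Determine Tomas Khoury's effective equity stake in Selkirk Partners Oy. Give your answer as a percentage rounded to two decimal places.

Tomas reaches Selkirk along 2 paths.
Direct stake: 33% = 33%.
Via Thornfield: 10% × 67% = 6.7%.
Total: 33% + 6.7% = 39.7%.
Rounded: 39.70%.

39.70%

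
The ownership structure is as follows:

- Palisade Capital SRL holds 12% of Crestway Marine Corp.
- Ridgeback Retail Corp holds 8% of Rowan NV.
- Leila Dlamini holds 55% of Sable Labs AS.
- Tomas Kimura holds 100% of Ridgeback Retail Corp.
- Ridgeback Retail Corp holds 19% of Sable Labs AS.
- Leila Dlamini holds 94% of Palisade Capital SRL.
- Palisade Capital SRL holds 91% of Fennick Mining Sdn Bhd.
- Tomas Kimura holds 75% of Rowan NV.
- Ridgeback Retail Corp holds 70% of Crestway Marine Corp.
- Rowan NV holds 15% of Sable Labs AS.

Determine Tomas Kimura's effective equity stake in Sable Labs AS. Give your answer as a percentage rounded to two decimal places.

Tomas reaches Sable along 3 paths.
Via Rowan: 75% × 15% = 11.25%.
Via Ridgeback → Rowan: 100% × 8% × 15% = 1.2%.
Via Ridgeback: 100% × 19% = 19%.
Total: 11.25% + 1.2% + 19% = 31.45%.

31.45%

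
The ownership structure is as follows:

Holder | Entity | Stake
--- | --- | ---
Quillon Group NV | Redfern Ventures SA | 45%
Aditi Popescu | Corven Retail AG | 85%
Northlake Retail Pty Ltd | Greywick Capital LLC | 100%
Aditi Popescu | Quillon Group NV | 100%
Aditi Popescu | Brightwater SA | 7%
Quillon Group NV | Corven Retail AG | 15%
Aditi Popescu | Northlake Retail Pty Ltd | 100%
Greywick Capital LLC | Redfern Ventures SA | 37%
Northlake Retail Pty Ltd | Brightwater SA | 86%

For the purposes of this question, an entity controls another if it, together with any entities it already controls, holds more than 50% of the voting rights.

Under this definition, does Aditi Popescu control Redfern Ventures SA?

Aditi holds 100% of Northlake, so Aditi controls Northlake.
Northlake holds 100% of Greywick, so Aditi controls Greywick.
Aditi holds 100% of Quillon, so Aditi controls Quillon.
Quillon and Greywick together hold 45% + 37% = 82% of Redfern, so Aditi controls Redfern.

Yes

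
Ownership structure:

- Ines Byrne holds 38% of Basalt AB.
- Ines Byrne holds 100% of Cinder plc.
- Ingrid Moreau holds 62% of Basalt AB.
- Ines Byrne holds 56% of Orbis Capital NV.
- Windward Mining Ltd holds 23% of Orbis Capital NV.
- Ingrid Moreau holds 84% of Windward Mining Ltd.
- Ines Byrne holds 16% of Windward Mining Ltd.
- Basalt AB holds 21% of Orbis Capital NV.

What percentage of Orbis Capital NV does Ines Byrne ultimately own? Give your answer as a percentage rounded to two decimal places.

Ines reaches Orbis along 3 paths.
Direct stake: 56% = 56%.
Via Basalt: 38% × 21% = 7.98%.
Via Windward: 16% × 23% = 3.68%.
Total: 56% + 7.98% + 3.68% = 67.66%.

67.66%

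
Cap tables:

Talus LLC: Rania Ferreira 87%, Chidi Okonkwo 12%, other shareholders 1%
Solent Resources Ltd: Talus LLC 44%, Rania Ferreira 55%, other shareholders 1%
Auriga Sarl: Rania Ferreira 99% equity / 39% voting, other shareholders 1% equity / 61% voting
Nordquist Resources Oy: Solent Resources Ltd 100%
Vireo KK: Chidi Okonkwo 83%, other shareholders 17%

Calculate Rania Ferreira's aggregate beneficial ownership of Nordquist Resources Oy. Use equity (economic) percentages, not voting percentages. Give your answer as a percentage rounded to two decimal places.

Rania reaches Nordquist along 2 paths.
Via Talus → Solent: 87% × 44% × 100% = 38.28%.
Via Solent: 55% × 100% = 55%.
Total: 38.28% + 55% = 93.28%.

93.28%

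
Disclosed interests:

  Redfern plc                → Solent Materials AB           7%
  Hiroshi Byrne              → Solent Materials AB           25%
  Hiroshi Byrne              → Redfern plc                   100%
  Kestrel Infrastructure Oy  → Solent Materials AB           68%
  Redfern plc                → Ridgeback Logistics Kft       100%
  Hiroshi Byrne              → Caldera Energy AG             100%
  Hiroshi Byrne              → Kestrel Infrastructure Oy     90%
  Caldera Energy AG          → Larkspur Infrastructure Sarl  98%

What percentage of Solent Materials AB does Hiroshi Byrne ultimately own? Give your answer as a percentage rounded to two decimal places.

93.20%

Hiroshi reaches Solent along 3 paths.
Direct stake: 25% = 25%.
Via Redfern: 100% × 7% = 7%.
Via Kestrel: 90% × 68% = 61.2%.
Total: 25% + 7% + 61.2% = 93.2%.
Rounded: 93.20%.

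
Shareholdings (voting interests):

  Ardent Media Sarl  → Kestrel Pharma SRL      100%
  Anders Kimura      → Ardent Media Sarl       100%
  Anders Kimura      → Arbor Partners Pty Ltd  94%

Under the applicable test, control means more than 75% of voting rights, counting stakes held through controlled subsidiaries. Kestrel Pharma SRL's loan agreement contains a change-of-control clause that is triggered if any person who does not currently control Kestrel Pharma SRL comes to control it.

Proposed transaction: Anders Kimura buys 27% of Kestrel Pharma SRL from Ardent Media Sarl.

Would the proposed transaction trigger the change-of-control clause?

The purchase adds only to Anders's holdings (Ardent's stake shrinks), so Anders is the only person who could newly come to control Kestrel.
Anders holds 100% of Ardent, so Anders controls Ardent.
Ardent holds 100% of Kestrel, so Anders controls Kestrel.
So Anders already controls Kestrel before the transaction.
After the purchase, Anders holds 27% of Kestrel directly, and Ardent's stake falls to 73%.
Anders controlled Kestrel already, so this is not a new person acquiring control; every other person's position is unchanged or reduced.
No new person acquires control, so the clause is not triggered.

No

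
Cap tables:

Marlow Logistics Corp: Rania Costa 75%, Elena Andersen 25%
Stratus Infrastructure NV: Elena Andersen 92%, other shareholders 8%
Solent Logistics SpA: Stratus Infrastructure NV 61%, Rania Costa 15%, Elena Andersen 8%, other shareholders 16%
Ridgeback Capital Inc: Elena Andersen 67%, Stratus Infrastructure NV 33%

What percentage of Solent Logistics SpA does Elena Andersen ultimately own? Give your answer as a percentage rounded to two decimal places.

Elena reaches Solent along 2 paths.
Via Stratus: 92% × 61% = 56.12%.
Direct stake: 8% = 8%.
Total: 56.12% + 8% = 64.12%.

64.12%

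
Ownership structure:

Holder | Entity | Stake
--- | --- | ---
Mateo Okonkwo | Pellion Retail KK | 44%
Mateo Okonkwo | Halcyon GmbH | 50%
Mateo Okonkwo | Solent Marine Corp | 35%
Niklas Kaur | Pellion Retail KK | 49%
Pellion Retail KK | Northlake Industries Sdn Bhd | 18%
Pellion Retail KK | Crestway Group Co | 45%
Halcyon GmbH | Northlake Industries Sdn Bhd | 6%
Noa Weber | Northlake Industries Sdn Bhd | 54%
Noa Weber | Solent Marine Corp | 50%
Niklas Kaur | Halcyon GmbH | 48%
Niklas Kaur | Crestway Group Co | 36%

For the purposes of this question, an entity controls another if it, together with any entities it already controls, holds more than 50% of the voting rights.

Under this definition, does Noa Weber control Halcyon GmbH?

No

Noa holds 54% of Northlake, so Noa controls Northlake.
Neither Noa nor any entity Noa controls holds any voting interest in Halcyon.
So Noa does not control Halcyon.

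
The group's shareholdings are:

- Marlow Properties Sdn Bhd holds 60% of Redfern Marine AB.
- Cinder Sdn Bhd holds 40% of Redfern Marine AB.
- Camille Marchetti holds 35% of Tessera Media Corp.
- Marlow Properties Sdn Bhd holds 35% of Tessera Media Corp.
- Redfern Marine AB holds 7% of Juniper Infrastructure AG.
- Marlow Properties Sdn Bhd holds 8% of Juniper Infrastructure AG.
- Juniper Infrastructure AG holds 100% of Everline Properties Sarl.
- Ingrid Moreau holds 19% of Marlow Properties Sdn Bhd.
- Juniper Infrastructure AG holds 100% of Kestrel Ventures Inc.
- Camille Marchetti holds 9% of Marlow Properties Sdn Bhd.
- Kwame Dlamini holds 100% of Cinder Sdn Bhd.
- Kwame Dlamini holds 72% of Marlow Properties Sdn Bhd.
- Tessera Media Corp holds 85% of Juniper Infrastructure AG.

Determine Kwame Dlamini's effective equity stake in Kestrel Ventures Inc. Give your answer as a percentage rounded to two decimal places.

Kwame reaches Kestrel along 4 paths.
Via Marlow → Tessera → Juniper: 72% × 35% × 85% × 100% = 21.42%.
Via Cinder → Redfern → Juniper: 100% × 40% × 7% × 100% = 2.8%.
Via Marlow → Redfern → Juniper: 72% × 60% × 7% × 100% = 3.024%.
Via Marlow → Juniper: 72% × 8% × 100% = 5.76%.
Total: 21.42% + 2.8% + 3.024% + 5.76% = 33.004%.
Rounded: 33.00%.

33.00%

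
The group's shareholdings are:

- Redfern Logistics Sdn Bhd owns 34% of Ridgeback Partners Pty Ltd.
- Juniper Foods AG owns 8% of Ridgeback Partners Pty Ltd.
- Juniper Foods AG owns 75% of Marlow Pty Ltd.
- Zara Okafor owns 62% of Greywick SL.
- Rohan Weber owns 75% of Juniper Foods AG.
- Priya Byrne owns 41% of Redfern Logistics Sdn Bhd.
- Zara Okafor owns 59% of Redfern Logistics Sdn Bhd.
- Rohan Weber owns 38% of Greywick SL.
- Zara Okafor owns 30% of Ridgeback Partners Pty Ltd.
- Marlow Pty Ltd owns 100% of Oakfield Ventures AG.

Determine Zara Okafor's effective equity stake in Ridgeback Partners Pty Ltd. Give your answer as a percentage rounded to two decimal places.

Zara reaches Ridgeback along 2 paths.
Via Redfern: 59% × 34% = 20.06%.
Direct stake: 30% = 30%.
Total: 20.06% + 30% = 50.06%.

50.06%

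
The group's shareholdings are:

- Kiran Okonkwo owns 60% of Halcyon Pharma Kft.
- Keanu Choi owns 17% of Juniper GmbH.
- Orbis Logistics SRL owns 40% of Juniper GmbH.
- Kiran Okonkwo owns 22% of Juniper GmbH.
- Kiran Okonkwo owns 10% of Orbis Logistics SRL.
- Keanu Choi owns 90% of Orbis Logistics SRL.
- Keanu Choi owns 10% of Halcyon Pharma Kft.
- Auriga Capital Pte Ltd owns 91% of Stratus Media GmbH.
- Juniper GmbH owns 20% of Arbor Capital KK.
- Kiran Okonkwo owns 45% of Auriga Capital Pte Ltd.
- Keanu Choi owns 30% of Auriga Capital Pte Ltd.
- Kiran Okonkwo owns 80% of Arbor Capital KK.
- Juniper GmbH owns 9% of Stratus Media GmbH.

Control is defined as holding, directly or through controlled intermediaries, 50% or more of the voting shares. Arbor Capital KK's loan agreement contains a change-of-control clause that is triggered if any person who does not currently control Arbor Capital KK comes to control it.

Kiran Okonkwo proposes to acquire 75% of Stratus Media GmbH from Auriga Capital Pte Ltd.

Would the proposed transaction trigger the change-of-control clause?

The purchase adds only to Kiran's holdings (Auriga's stake shrinks), so Kiran is the only person who could newly come to control Arbor.
Kiran holds 80% of Arbor, so Kiran controls Arbor.
So Kiran already controls Arbor before the transaction.
After the purchase, Kiran holds 75% of Stratus directly, and Auriga's stake falls to 16%.
Kiran controlled Arbor already, so this is not a new person acquiring control; every other person's position is unchanged or reduced.
No new person acquires control, so the clause is not triggered.

No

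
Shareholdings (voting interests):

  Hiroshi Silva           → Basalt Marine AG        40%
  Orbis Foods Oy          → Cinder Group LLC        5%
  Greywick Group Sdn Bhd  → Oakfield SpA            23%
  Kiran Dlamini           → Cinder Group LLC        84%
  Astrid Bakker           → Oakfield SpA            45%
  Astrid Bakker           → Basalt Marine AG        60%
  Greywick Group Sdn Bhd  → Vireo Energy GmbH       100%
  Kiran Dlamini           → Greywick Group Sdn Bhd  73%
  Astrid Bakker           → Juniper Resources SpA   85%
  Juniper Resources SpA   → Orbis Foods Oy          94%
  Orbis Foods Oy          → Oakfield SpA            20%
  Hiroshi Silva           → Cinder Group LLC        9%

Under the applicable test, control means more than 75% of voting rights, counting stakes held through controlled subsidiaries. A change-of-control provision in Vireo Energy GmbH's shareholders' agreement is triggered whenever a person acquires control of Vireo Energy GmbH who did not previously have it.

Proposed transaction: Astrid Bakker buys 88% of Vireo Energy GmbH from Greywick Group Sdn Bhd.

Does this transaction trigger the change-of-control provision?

The purchase adds only to Astrid's holdings (Greywick's stake shrinks), so Astrid is the only person who could newly come to control Vireo.
Astrid holds 85% of Juniper, so Astrid controls Juniper.
Juniper holds 94% of Orbis, so Astrid controls Orbis.
Neither Astrid nor any entity Astrid controls holds any voting interest in Vireo.
So before the transaction, Astrid does not control Vireo.
After the purchase, Astrid holds 88% of Vireo directly, and Greywick's stake falls to 12%.
Astrid holds 88% of Vireo, so Astrid controls Vireo.
Astrid did not control Vireo before and does after, so the clause is triggered.

Yes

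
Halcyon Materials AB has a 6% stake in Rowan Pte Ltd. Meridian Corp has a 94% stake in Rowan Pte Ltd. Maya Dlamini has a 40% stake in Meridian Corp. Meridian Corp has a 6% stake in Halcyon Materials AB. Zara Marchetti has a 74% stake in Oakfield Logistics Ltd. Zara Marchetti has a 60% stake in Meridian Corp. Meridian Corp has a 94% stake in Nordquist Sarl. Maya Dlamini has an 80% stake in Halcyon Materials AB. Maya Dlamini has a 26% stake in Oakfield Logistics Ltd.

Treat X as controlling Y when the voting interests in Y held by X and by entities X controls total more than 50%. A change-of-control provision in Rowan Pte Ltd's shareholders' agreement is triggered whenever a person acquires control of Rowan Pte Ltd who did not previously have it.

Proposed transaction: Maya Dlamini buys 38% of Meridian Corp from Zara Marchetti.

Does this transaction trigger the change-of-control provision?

The purchase adds only to Maya's holdings (Zara's stake shrinks), so Maya is the only person who could newly come to control Rowan.
Maya holds 80% of Halcyon, so Maya controls Halcyon.
In Rowan, Maya's side holds only 6%, not > 50%.
So before the transaction, Maya does not control Rowan.
After the purchase, Maya's direct stake in Meridian rises to 40% + 38% = 78%, and Zara's stake falls to 22%.
Maya holds 78% of Meridian, so Maya controls Meridian.
Meridian and Maya together hold 6% + 80% = 86% of Halcyon, so Maya controls Halcyon.
Halcyon and Meridian together hold 6% + 94% = 100% of Rowan, so Maya controls Rowan.
Maya did not control Rowan before and does after, so the clause is triggered.

Yes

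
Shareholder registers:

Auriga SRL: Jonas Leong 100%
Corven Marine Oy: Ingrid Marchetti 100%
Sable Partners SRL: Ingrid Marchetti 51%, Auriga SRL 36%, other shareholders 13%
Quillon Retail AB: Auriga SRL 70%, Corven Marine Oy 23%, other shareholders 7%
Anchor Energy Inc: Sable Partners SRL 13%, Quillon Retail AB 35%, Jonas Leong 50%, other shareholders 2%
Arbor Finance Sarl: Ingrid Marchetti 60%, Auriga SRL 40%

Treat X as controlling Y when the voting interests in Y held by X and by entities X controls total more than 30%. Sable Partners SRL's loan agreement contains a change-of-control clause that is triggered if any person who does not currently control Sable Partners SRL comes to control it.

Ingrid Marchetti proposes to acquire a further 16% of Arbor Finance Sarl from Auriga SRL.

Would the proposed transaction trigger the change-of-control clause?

No

The purchase adds only to Ingrid's holdings (Auriga's stake shrinks), so Ingrid is the only person who could newly come to control Sable.
Ingrid holds 51% of Sable, so Ingrid controls Sable.
So Ingrid already controls Sable before the transaction.
After the purchase, Ingrid's direct stake in Arbor rises to 60% + 16% = 76%, and Auriga's stake falls to 24%.
Ingrid controlled Sable already, so this is not a new person acquiring control; every other person's position is unchanged or reduced.
No new person acquires control, so the clause is not triggered.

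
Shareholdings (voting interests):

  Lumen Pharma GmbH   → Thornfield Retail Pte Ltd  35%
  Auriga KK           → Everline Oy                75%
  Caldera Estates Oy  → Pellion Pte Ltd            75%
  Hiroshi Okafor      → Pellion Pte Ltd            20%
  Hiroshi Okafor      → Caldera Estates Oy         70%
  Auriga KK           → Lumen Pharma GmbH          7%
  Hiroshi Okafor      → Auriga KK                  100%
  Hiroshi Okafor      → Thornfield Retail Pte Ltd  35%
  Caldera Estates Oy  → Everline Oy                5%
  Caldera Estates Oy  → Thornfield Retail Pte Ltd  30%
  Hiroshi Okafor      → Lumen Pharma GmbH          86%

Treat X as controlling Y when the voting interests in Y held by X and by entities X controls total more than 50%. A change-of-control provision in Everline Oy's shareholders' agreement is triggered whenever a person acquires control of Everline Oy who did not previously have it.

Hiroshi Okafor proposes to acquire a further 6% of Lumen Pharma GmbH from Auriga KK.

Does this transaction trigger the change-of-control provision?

No

The purchase adds only to Hiroshi's holdings (Auriga's stake shrinks), so Hiroshi is the only person who could newly come to control Everline.
Hiroshi holds 70% of Caldera, so Hiroshi controls Caldera.
Hiroshi holds 100% of Auriga, so Hiroshi controls Auriga.
Auriga and Caldera together hold 75% + 5% = 80% of Everline, so Hiroshi controls Everline.
So Hiroshi already controls Everline before the transaction.
After the purchase, Hiroshi's direct stake in Lumen rises to 86% + 6% = 92%, and Auriga's stake falls to 1%.
Hiroshi controlled Everline already, so this is not a new person acquiring control; every other person's position is unchanged or reduced.
No new person acquires control, so the clause is not triggered.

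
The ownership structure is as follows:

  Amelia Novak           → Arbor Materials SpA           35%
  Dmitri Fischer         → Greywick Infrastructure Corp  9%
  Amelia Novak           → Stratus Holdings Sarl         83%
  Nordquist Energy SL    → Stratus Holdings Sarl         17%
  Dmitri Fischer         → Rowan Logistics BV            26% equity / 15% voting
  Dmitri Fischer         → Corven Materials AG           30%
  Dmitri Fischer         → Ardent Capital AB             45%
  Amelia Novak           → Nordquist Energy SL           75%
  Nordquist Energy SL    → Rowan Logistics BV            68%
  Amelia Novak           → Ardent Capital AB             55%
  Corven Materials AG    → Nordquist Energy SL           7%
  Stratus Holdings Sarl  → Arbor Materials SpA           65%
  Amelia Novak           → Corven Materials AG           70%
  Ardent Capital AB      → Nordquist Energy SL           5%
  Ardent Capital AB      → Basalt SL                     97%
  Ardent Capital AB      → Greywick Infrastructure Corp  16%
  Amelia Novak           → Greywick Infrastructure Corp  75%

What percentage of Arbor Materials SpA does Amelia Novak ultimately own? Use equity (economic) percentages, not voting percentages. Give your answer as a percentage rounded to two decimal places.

Amelia reaches Arbor along 5 paths.
Direct stake: 35% = 35%.
Via Corven → Nordquist → Stratus: 70% × 7% × 17% × 65% = 0.54145%.
Via Nordquist → Stratus: 75% × 17% × 65% = 8.2875%.
Via Ardent → Nordquist → Stratus: 55% × 5% × 17% × 65% = 0.303875%.
Via Stratus: 83% × 65% = 53.95%.
Total: 35% + 0.54145% + 8.2875% + 0.303875% + 53.95% = 98.082825%.
Rounded: 98.08%.

98.08%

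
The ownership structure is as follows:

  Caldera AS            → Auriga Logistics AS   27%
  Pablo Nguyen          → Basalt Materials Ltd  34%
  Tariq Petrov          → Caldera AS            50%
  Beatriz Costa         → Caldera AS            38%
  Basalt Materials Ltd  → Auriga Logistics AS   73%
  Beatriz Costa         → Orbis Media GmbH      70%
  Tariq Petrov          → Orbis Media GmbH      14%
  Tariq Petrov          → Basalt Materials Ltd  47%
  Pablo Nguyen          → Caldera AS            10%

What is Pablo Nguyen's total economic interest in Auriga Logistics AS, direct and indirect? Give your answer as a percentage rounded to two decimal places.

Pablo reaches Auriga along 2 paths.
Via Basalt: 34% × 73% = 24.82%.
Via Caldera: 10% × 27% = 2.7%.
Total: 24.82% + 2.7% = 27.52%.

27.52%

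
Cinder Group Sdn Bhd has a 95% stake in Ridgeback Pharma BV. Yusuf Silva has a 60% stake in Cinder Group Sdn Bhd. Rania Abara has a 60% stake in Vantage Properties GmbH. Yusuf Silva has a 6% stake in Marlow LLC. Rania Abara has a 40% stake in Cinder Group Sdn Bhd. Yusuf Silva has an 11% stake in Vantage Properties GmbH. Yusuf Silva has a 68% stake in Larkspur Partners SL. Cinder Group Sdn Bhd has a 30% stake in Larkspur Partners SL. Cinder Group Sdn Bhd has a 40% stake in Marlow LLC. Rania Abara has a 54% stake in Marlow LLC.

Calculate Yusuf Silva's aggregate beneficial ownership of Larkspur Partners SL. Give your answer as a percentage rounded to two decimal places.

Yusuf reaches Larkspur along 2 paths.
Via Cinder: 60% × 30% = 18%.
Direct stake: 68% = 68%.
Total: 18% + 68% = 86%.
Rounded: 86.00%.

86.00%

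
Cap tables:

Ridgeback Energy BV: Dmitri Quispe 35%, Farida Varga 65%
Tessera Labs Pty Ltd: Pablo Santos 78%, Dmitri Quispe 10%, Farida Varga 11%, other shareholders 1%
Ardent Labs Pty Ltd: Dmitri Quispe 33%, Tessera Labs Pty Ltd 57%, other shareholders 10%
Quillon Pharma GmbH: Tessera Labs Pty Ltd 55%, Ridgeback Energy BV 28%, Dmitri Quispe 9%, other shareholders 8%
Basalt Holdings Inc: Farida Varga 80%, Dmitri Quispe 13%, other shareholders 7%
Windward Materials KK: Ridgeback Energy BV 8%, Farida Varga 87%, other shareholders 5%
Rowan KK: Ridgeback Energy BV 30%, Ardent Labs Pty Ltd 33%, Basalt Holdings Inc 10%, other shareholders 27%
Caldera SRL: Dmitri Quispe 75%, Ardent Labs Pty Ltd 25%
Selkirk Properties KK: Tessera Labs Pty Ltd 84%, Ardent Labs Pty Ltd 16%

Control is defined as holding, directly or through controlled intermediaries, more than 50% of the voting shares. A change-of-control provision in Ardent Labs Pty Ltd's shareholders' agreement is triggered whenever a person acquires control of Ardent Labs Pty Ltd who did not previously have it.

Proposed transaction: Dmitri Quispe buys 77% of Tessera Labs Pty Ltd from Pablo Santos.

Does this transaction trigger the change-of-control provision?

The purchase adds only to Dmitri's holdings (Pablo's stake shrinks), so Dmitri is the only person who could newly come to control Ardent.
Dmitri holds 75% of Caldera, so Dmitri controls Caldera.
In Ardent, Dmitri's side holds only 33%, not > 50%.
So before the transaction, Dmitri does not control Ardent.
After the purchase, Dmitri's direct stake in Tessera rises to 10% + 77% = 87%, and Pablo's stake falls to 1%.
Dmitri holds 87% of Tessera, so Dmitri controls Tessera.
Dmitri and Tessera together hold 33% + 57% = 90% of Ardent, so Dmitri controls Ardent.
Dmitri did not control Ardent before and does after, so the clause is triggered.

Yes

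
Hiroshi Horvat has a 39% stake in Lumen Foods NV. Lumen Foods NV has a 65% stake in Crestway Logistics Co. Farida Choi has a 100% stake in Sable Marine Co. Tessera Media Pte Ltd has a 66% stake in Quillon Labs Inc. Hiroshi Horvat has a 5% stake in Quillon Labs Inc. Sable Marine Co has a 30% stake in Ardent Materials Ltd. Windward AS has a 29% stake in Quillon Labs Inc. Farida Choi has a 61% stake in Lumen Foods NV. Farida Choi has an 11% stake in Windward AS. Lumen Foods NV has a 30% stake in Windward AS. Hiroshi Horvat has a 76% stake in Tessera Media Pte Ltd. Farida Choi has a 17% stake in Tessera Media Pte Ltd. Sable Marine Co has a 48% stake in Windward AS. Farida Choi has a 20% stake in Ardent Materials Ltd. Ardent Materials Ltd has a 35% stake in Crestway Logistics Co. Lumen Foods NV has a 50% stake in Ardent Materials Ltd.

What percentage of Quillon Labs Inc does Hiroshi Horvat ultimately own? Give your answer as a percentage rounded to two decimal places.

Hiroshi reaches Quillon along 3 paths.
Direct stake: 5% = 5%.
Via Lumen → Windward: 39% × 30% × 29% = 3.393%.
Via Tessera: 76% × 66% = 50.16%.
Total: 5% + 3.393% + 50.16% = 58.553%.
Rounded: 58.55%.

58.55%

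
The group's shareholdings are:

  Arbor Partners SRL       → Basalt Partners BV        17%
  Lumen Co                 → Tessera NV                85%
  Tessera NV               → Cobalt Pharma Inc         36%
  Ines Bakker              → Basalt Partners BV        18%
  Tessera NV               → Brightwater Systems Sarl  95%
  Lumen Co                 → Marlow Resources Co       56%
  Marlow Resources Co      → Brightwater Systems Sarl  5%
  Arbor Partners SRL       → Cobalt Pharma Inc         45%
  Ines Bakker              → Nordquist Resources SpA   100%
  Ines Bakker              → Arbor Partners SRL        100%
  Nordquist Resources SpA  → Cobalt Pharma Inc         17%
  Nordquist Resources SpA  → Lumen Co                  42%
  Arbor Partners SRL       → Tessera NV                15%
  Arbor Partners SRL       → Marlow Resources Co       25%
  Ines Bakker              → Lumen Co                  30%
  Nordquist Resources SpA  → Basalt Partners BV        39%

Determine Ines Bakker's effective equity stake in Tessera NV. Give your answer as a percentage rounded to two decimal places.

76.20%

Ines reaches Tessera along 3 paths.
Via Arbor: 100% × 15% = 15%.
Via Nordquist → Lumen: 100% × 42% × 85% = 35.7%.
Via Lumen: 30% × 85% = 25.5%.
Total: 15% + 35.7% + 25.5% = 76.2%.
Rounded: 76.20%.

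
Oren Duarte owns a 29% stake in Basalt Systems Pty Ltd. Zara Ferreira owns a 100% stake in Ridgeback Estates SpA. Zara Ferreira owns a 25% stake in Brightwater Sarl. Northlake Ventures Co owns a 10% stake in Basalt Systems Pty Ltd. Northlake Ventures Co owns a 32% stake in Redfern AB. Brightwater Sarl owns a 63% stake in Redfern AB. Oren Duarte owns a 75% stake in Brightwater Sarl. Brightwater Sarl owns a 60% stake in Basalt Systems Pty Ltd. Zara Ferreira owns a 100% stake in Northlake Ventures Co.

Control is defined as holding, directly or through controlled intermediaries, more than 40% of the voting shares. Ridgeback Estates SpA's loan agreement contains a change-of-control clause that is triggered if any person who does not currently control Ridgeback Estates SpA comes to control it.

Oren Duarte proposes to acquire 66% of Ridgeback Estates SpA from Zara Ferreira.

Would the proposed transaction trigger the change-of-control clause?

Yes

The purchase adds only to Oren's holdings (Zara's stake shrinks), so Oren is the only person who could newly come to control Ridgeback.
Oren holds 75% of Brightwater, so Oren controls Brightwater.
Brightwater holds 63% of Redfern, so Oren controls Redfern.
Oren and Brightwater together hold 29% + 60% = 89% of Basalt, so Oren controls Basalt.
Neither Oren nor any entity Oren controls holds any voting interest in Ridgeback.
So before the transaction, Oren does not control Ridgeback.
After the purchase, Oren holds 66% of Ridgeback directly, and Zara's stake falls to 34%.
Oren holds 66% of Ridgeback, so Oren controls Ridgeback.
Oren did not control Ridgeback before and does after, so the clause is triggered.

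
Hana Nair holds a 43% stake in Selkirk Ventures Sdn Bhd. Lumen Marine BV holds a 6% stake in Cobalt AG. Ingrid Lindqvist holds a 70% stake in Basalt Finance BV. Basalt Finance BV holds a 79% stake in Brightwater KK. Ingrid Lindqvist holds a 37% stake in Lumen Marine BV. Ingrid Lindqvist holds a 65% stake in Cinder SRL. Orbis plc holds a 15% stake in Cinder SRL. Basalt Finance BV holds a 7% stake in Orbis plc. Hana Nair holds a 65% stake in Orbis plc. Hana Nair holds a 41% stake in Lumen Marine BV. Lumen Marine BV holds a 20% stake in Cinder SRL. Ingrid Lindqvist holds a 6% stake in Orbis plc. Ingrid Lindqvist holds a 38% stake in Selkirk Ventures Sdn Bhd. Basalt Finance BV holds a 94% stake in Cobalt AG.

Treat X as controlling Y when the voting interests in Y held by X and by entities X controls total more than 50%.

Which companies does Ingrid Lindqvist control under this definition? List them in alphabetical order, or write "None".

Basalt Finance BV, Brightwater KK, Cinder SRL, Cobalt AG

Ingrid holds 70% of Basalt, so Ingrid controls Basalt.
Basalt holds 79% of Brightwater, so Ingrid controls Brightwater.
Ingrid holds 65% of Cinder, so Ingrid controls Cinder.
Basalt holds 94% of Cobalt, so Ingrid controls Cobalt.
No other company's threshold is met.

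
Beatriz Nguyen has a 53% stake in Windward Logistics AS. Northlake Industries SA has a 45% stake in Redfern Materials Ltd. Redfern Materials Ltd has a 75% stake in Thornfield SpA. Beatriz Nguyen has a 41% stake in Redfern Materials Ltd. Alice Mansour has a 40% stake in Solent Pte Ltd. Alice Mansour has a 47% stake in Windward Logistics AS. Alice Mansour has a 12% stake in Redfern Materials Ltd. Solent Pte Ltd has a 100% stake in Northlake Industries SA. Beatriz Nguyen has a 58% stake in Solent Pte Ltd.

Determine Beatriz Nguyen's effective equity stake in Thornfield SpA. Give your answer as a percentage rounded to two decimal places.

50.33%

Beatriz reaches Thornfield along 2 paths.
Via Solent → Northlake → Redfern: 58% × 100% × 45% × 75% = 19.575%.
Via Redfern: 41% × 75% = 30.75%.
Total: 19.575% + 30.75% = 50.325%.
Rounded: 50.33%.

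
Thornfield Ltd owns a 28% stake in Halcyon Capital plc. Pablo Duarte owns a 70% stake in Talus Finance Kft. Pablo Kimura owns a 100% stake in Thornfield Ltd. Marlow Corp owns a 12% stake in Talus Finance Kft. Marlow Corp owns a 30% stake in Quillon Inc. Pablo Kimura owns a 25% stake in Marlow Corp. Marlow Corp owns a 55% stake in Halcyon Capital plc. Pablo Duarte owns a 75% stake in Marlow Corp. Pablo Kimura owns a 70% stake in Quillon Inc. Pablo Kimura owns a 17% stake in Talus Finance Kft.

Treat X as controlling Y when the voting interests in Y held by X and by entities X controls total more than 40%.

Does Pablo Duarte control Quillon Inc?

Pablo Duarte holds 75% of Marlow, so Pablo Duarte controls Marlow.
Pablo Duarte and Marlow together hold 70% + 12% = 82% of Talus, so Pablo Duarte controls Talus.
Marlow holds 55% of Halcyon, so Pablo Duarte controls Halcyon.
In Quillon, Pablo Duarte's side holds only 30%, not > 40%.
So Pablo Duarte does not control Quillon.

No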